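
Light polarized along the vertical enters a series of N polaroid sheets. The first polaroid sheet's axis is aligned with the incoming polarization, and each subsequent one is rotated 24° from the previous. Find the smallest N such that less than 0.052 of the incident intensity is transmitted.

First polarizer is aligned with the polarization: full transmission.
Each further stage multiplies by cos²(24°) = 0.8346.
After N polarizers: T = 0.8346^(N−1). Require T < 0.052 ⇒ N−1 > ln(0.052)/ln(0.8346) = 16.35, so N−1 ≥ 17 and N = 18.
Check: N=18 gives T = 0.04622 < 0.052; N=17 gives T = 0.05538.

N = 18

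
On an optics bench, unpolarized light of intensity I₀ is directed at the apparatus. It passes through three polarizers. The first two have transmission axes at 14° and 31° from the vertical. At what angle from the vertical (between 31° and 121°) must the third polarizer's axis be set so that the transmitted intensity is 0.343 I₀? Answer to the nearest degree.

Unpolarized light through the first polarizer → I₁ = ½ I₀, now polarized at 14°.
I₂ = I₁ cos²(31° − 14°) = 0.5 I₀ · cos²(17°) = 0.4573 I₀.
Need I₃/I₀ = 0.343, so cos²(θ − 31°) = 0.343 / 0.4573 = 0.7501.
θ − 31° = arccos(√0.7501) = 30.0°, giving θ ≈ 31 + 30.0 = 61.0°.

θ ≈ 61°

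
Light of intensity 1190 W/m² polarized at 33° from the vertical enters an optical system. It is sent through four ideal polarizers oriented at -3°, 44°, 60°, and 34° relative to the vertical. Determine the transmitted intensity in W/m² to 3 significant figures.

I ≈ 270 W/m²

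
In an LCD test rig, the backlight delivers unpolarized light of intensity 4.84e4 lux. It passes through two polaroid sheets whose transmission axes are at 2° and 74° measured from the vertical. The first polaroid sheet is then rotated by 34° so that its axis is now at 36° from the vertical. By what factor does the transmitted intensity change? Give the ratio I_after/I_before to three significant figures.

Before rotation:
Unpolarized light through the first polarizer → I₁ = ½ I₀, now polarized at 2°.
I₂ = I₁ cos²(74° − 2°) = 0.5 I₀ · cos²(72°) = 0.04775 I₀.
After rotation:
Unpolarized light through the first polarizer → I₁ = ½ I₀, now polarized at 36°.
I₂ = I₁ cos²(74° − 36°) = 0.5 I₀ · cos²(38°) = 0.3105 I₀.
Ratio = 0.3105 / 0.04775 = 6.503.

I_new/I_old ≈ 6.50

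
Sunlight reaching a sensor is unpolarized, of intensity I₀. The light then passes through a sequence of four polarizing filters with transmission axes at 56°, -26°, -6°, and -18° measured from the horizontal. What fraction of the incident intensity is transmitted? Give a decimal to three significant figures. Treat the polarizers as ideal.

Unpolarized light through the first polarizer → I₁ = ½ I₀, now polarized at 56°.
I₂ = I₁ cos²(-26° − 56°) = 0.5 I₀ · cos²(82°) = 0.009685 I₀.
I₃ = I₂ cos²(-6° + 26°) = 0.009685 I₀ · cos²(20°) = 0.008552 I₀.
I₄ = I₃ cos²(-18° + 6°) = 0.008552 I₀ · cos²(12°) = 0.008182 I₀.
Transmitted fraction = 0.008182.

≈ 0.00818 I₀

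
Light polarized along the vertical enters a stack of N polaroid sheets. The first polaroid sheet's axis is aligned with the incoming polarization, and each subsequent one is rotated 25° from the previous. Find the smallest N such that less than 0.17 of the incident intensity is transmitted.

N = 11

First polarizer is aligned with the polarization: full transmission.
Each further stage multiplies by cos²(25°) = 0.8214.
After N polarizers: T = 0.8214^(N−1). Require T < 0.17 ⇒ N−1 > ln(0.17)/ln(0.8214) = 9.01, so N−1 ≥ 10 and N = 11.
Check: N=11 gives T = 0.1398 < 0.17; N=10 gives T = 0.1702.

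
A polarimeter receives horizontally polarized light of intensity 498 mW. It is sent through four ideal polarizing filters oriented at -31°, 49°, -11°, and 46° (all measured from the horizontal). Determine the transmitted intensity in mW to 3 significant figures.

I₁ = 498 mW · cos²(31°) = 365.9 mW.
I₂ = I₁ · cos²(80°) = 365.9 · 0.03015 = 11.03 mW.
I₃ = I₂ · cos²(60°) = 11.03 · 0.25 = 2.758 mW.
I₄ = I₃ · cos²(57°) = 2.758 · 0.2966 = 0.8182 mW.

I ≈ 0.818 mW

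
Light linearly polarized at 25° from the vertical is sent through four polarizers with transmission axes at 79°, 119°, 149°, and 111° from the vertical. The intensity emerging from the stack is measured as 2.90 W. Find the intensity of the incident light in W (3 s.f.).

I₀ ≈ 30.7 W

By Malus's law, I₁ = I₀ cos²(79° − 25°) = I₀ cos²(54°) = 0.3455 I₀.
I₂ = I₁ cos²(119° − 79°) = 0.3455 I₀ · cos²(40°) = 0.2027 I₀.
I₃ = I₂ cos²(149° − 119°) = 0.2027 I₀ · cos²(30°) = 0.1521 I₀.
I₄ = I₃ cos²(111° − 149°) = 0.1521 I₀ · cos²(38°) = 0.09442 I₀.
So 2.90 W = 0.09442 I₀, giving I₀ = 2.90/0.09442 = 30.71 W.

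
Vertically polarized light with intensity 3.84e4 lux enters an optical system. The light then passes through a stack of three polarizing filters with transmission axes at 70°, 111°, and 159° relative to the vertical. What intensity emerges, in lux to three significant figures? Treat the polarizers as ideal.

By Malus's law, I₁ = 3.84e4 lux · cos²(70°) = 4492 lux.
I₂ = I₁ · cos²(41°) = 4492 · 0.5696 = 2559 lux.
I₃ = I₂ · cos²(48°) = 2559 · 0.4477 = 1146 lux.

I ≈ 1150 lux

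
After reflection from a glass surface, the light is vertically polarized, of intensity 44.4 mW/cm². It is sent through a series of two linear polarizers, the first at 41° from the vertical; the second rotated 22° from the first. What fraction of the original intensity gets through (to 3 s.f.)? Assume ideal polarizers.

I/I₀ ≈ 0.490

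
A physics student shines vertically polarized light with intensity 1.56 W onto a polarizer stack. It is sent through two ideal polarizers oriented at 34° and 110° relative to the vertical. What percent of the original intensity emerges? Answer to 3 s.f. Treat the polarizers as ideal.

I₁ = 1.56 W · cos²(34°) = 1.072 W.
I₂ = I₁ · cos²(76°) = 1.072 · 0.05853 = 0.06275 W.
That is 4.023% of the incident intensity.

≈ 4.02%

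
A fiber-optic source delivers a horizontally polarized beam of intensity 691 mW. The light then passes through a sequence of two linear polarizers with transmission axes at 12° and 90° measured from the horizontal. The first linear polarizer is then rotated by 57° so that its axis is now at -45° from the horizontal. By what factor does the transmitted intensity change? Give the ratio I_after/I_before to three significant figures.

I_new/I_old ≈ 6.04

Before rotation:
I₁ = I₀ cos²(12° − 0°) = I₀ cos²(12°) = 0.9568 I₀.
I₂ = I₁ cos²(90° − 12°) = 0.9568 I₀ · cos²(78°) = 0.04136 I₀.
After rotation:
I₁ = I₀ cos²(-45° − 0°) = I₀ cos²(45°) = 0.5 I₀.
Angle between axes 1 and 2: 45°. I₂ = 0.5 I₀ · cos²(45°) = 0.25 I₀.
Ratio = 0.25 / 0.04136 = 6.045.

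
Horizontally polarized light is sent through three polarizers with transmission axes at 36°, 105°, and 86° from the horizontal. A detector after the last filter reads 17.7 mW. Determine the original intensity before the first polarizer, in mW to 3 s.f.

I₀ ≈ 236 mW

I₁ = I₀ cos²(36° − 0°) = I₀ cos²(36°) = 0.6545 I₀.
I₂ = I₁ cos²(105° − 36°) = 0.6545 I₀ · cos²(69°) = 0.08406 I₀.
I₃ = I₂ cos²(86° − 105°) = 0.08406 I₀ · cos²(19°) = 0.07515 I₀.
So 17.7 mW = 0.07515 I₀, giving I₀ = 17.7/0.07515 = 235.5 mW.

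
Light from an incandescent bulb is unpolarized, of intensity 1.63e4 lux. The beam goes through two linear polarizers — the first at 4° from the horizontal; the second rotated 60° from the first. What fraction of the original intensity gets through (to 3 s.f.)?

I/I₀ ≈ 0.125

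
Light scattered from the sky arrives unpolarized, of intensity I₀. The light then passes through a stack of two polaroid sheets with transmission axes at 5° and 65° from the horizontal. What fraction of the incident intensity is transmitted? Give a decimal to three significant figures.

≈ 0.125 I₀

Unpolarized light through the first polarizer → I₁ = ½ I₀, now polarized at 5°.
I₂ = I₁ cos²(65° − 5°) = 0.5 I₀ · cos²(60°) = 0.125 I₀.
Transmitted fraction = 0.125.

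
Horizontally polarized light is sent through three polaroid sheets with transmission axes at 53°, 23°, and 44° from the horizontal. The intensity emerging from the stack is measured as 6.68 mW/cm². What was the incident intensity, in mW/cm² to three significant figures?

I₀ ≈ 28.2 mW/cm²

By Malus's law, I₁ = I₀ cos²(53° − 0°) = I₀ cos²(53°) = 0.3622 I₀.
I₂ = I₁ cos²(23° − 53°) = 0.3622 I₀ · cos²(30°) = 0.2716 I₀.
I₃ = I₂ cos²(44° − 23°) = 0.2716 I₀ · cos²(21°) = 0.2368 I₀.
So 6.68 mW/cm² = 0.2368 I₀, giving I₀ = 6.68/0.2368 = 28.22 mW/cm².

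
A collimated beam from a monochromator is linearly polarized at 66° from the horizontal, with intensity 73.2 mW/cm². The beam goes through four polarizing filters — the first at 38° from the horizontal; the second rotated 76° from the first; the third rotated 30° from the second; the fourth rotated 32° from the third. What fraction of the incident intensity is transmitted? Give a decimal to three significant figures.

I₁ = 73.2 mW/cm² · cos²(28°) = 57.07 mW/cm².
I₂ = I₁ · cos²(76°) = 57.07 · 0.05853 = 3.34 mW/cm².
I₃ = I₂ · cos²(30°) = 3.34 · 0.75 = 2.505 mW/cm².
I₄ = I₃ · cos²(32°) = 2.505 · 0.7192 = 1.801 mW/cm².
Transmitted fraction = 0.02461.

I/I₀ ≈ 0.0246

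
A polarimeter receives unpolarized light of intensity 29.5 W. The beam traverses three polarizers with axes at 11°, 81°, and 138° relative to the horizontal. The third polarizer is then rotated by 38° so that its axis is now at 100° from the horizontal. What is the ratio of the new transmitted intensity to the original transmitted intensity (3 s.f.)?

I_new/I_old ≈ 3.01

Before rotation:
Unpolarized light through the first polarizer → I₁ = ½ I₀, now polarized at 11°.
I₂ = I₁ cos²(81° − 11°) = 0.5 I₀ · cos²(70°) = 0.05849 I₀.
I₃ = I₂ cos²(138° − 81°) = 0.05849 I₀ · cos²(57°) = 0.01735 I₀.
After rotation:
Unpolarized light through the first polarizer → I₁ = ½ I₀, now polarized at 11°.
I₂ = I₁ cos²(81° − 11°) = 0.5 I₀ · cos²(70°) = 0.05849 I₀.
I₃ = I₂ cos²(100° − 81°) = 0.05849 I₀ · cos²(19°) = 0.05229 I₀.
Ratio = 0.05229 / 0.01735 = 3.014.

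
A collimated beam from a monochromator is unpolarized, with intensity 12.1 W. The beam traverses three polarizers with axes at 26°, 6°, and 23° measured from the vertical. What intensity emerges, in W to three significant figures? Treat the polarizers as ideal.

I ≈ 4.89 W

Unpolarized light through the first polarizer → I₁ = 12.1 W/2 = 6.05 W, polarized at 26°.
I₂ = I₁ · cos²(20°) = 6.05 · 0.883 = 5.342 W.
I₃ = I₂ · cos²(17°) = 5.342 · 0.9145 = 4.886 W.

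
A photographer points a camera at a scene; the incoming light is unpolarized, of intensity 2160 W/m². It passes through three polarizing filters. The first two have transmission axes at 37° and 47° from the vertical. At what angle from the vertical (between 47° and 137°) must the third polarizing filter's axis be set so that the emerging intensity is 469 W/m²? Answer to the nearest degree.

Unpolarized light through the first polarizer → I₁ = ½ I₀, now polarized at 37°.
I₂ = I₁ cos²(47° − 37°) = 0.5 I₀ · cos²(10°) = 0.4849 I₀.
Target fraction: 469 / 2160 W/m² = 0.2171 of I₀.
Need I₃/I₀ = 0.2171, so cos²(θ − 47°) = 0.2171 / 0.4849 = 0.4478.
θ − 47° = arccos(√0.4478) = 48.0°, giving θ ≈ 47 + 48.0 = 95.0°.

θ ≈ 95°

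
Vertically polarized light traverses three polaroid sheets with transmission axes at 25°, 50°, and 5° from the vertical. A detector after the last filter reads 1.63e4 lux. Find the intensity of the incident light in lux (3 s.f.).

I₀ ≈ 4.83e4 lux

I₁ = I₀ cos²(25° − 0°) = I₀ cos²(25°) = 0.8214 I₀.
I₂ = I₁ cos²(50° − 25°) = 0.8214 I₀ · cos²(25°) = 0.6747 I₀.
I₃ = I₂ cos²(5° − 50°) = 0.6747 I₀ · cos²(45°) = 0.3373 I₀.
So 1.63e4 lux = 0.3373 I₀, giving I₀ = 1.63e4/0.3373 = 4.832e+04 lux.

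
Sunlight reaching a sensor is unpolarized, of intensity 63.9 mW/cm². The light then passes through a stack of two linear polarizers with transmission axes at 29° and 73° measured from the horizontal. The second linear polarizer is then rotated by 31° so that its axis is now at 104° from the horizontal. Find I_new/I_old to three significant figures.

I_new/I_old ≈ 0.129

Before rotation:
Unpolarized light through the first polarizer → I₁ = ½ I₀, now polarized at 29°.
I₂ = I₁ cos²(73° − 29°) = 0.5 I₀ · cos²(44°) = 0.2587 I₀.
After rotation:
Unpolarized light through the first polarizer → I₁ = ½ I₀, now polarized at 29°.
I₂ = I₁ cos²(104° − 29°) = 0.5 I₀ · cos²(75°) = 0.03349 I₀.
Ratio = 0.03349 / 0.2587 = 0.1295.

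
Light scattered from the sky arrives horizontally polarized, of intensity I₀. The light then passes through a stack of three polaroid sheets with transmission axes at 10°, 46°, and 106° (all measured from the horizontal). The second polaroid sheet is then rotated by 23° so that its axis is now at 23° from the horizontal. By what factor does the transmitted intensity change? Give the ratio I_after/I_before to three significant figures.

Before rotation:
I₁ = I₀ cos²(10° − 0°) = I₀ cos²(10°) = 0.9698 I₀.
I₂ = I₁ cos²(46° − 10°) = 0.9698 I₀ · cos²(36°) = 0.6348 I₀.
I₃ = I₂ cos²(106° − 46°) = 0.6348 I₀ · cos²(60°) = 0.1587 I₀.
After rotation:
I₁ = I₀ cos²(10° − 0°) = I₀ cos²(10°) = 0.9698 I₀.
I₂ = I₁ cos²(23° − 10°) = 0.9698 I₀ · cos²(13°) = 0.9208 I₀.
I₃ = I₂ cos²(106° − 23°) = 0.9208 I₀ · cos²(83°) = 0.01368 I₀.
Ratio = 0.01368 / 0.1587 = 0.08618.

I_new/I_old ≈ 0.0862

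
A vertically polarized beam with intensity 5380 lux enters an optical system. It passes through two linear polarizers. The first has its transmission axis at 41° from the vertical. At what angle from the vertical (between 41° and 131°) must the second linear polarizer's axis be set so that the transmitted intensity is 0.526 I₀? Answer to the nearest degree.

I₁ = I₀ cos²(41° − 0°) = I₀ cos²(41°) = 0.5696 I₀.
Need I₂/I₀ = 0.526, so cos²(θ − 41°) = 0.526 / 0.5696 = 0.9235.
θ − 41° = arccos(√0.9235) = 16.1°, giving θ ≈ 41 + 16.1 = 57.1°.

θ ≈ 57°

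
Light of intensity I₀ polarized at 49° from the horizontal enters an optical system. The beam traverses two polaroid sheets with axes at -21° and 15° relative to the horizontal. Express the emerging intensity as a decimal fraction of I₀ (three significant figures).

I₁ = I₀ cos²(-21° − 49°) = I₀ cos²(70°) = 0.117 I₀.
I₂ = I₁ cos²(15° + 21°) = 0.117 I₀ · cos²(36°) = 0.07656 I₀.
Transmitted fraction = 0.07656.

≈ 0.0766 I₀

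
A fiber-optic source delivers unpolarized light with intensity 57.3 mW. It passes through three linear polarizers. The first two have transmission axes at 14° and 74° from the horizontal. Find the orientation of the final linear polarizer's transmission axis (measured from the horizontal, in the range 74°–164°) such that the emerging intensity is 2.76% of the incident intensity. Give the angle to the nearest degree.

θ ≈ 136°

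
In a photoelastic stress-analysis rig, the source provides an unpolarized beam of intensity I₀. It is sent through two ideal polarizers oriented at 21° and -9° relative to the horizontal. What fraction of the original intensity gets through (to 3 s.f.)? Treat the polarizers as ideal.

≈ 0.375 I₀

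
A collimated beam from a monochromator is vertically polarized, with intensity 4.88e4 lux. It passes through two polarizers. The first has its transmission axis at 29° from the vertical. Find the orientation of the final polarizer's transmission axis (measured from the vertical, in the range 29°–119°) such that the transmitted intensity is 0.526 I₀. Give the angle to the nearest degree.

θ ≈ 63°

I₁ = I₀ cos²(29° − 0°) = I₀ cos²(29°) = 0.765 I₀.
Need I₂/I₀ = 0.526, so cos²(θ − 29°) = 0.526 / 0.765 = 0.6876.
θ − 29° = arccos(√0.6876) = 34.0°, giving θ ≈ 29 + 34.0 = 63.0°.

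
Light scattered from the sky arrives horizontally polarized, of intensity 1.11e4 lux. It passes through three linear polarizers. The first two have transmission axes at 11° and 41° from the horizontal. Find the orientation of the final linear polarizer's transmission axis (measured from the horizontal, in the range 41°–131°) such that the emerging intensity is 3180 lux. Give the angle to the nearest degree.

θ ≈ 92°

By Malus's law, I₁ = I₀ cos²(11° − 0°) = I₀ cos²(11°) = 0.9636 I₀.
I₂ = I₁ cos²(41° − 11°) = 0.9636 I₀ · cos²(30°) = 0.7227 I₀.
Target fraction: 3180 / 1.11e4 lux = 0.2865 of I₀.
Need I₃/I₀ = 0.2865, so cos²(θ − 41°) = 0.2865 / 0.7227 = 0.3964.
θ − 41° = arccos(√0.3964) = 51.0°, giving θ ≈ 41 + 51.0 = 92.0°.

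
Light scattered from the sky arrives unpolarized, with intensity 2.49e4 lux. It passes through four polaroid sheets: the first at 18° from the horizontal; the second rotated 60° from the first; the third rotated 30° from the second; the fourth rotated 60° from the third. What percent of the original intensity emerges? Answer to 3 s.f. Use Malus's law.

Unpolarized light through the first polarizer → I₁ = 2.49e4 lux/2 = 1.245e+04 lux, polarized at 18°.
I₂ = I₁ · cos²(60°) = 1.245e+04 · 0.25 = 3113 lux.
I₃ = I₂ · cos²(30°) = 3113 · 0.75 = 2334 lux.
I₄ = I₃ · cos²(60°) = 2334 · 0.25 = 583.6 lux.
That is 2.344% of the incident intensity.

≈ 2.34%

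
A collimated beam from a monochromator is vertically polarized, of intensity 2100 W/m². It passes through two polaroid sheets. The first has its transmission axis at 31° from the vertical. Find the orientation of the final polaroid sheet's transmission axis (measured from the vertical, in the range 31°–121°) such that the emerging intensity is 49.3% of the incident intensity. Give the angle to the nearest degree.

By Malus's law, I₁ = I₀ cos²(31° − 0°) = I₀ cos²(31°) = 0.7347 I₀.
Need I₂/I₀ = 0.493, so cos²(θ − 31°) = 0.493 / 0.7347 = 0.671.
θ − 31° = arccos(√0.671) = 35.0°, giving θ ≈ 31 + 35.0 = 66.0°.

θ ≈ 66°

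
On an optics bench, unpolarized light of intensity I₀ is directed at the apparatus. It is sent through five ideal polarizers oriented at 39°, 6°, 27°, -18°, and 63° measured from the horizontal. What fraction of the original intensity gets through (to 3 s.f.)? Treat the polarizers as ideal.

Unpolarized light through the first polarizer → I₁ = ½ I₀, now polarized at 39°.
I₂ = I₁ cos²(6° − 39°) = 0.5 I₀ · cos²(33°) = 0.3517 I₀.
I₃ = I₂ cos²(27° − 6°) = 0.3517 I₀ · cos²(21°) = 0.3065 I₀.
I₄ = I₃ cos²(-18° − 27°) = 0.3065 I₀ · cos²(45°) = 0.1533 I₀.
I₅ = I₄ cos²(63° + 18°) = 0.1533 I₀ · cos²(81°) = 0.003751 I₀.
Transmitted fraction = 0.003751.

≈ 0.00375 I₀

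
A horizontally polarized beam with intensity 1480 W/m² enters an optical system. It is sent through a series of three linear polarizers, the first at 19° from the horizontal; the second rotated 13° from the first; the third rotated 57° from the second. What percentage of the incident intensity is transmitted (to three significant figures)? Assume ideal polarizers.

≈ 25.2%

By Malus's law, I₁ = 1480 W/m² · cos²(19°) = 1323 W/m².
I₂ = I₁ · cos²(13°) = 1323 · 0.9494 = 1256 W/m².
I₃ = I₂ · cos²(57°) = 1256 · 0.2966 = 372.6 W/m².
That is 25.18% of the incident intensity.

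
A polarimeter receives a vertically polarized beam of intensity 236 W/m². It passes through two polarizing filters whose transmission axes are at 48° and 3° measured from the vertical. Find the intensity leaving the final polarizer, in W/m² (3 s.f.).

I ≈ 52.8 W/m²

I₁ = 236 W/m² · cos²(48°) = 105.7 W/m².
I₂ = I₁ · cos²(45°) = 105.7 · 0.5 = 52.83 W/m².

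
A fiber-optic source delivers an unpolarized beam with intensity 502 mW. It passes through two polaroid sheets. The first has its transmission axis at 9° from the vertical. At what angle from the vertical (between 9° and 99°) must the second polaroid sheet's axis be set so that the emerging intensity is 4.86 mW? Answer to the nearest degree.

θ ≈ 91°

Unpolarized light through the first polarizer → I₁ = ½ I₀, now polarized at 9°.
Target fraction: 4.86 / 502 mW = 0.009681 of I₀.
Need I₂/I₀ = 0.009681, so cos²(θ − 9°) = 0.009681 / 0.5 = 0.01936.
θ − 9° = arccos(√0.01936) = 82.0°, giving θ ≈ 9 + 82.0 = 91.0°.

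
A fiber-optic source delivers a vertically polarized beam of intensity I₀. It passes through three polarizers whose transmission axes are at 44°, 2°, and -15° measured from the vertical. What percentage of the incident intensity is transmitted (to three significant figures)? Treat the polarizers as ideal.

≈ 26.1%

By Malus's law, I₁ = I₀ cos²(44° − 0°) = I₀ cos²(44°) = 0.5174 I₀.
I₂ = I₁ cos²(2° − 44°) = 0.5174 I₀ · cos²(42°) = 0.2858 I₀.
I₃ = I₂ cos²(-15° − 2°) = 0.2858 I₀ · cos²(17°) = 0.2613 I₀.
That is 26.13% of the incident intensity.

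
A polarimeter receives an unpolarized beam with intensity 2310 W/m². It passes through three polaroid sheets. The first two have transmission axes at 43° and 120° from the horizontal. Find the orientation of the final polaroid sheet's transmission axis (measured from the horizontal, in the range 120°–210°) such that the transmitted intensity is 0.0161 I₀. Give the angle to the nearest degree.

θ ≈ 157°

Unpolarized light through the first polarizer → I₁ = ½ I₀, now polarized at 43°.
I₂ = I₁ cos²(120° − 43°) = 0.5 I₀ · cos²(77°) = 0.0253 I₀.
Need I₃/I₀ = 0.0161, so cos²(θ − 120°) = 0.0161 / 0.0253 = 0.6363.
θ − 120° = arccos(√0.6363) = 37.1°, giving θ ≈ 120 + 37.1 = 157.1°.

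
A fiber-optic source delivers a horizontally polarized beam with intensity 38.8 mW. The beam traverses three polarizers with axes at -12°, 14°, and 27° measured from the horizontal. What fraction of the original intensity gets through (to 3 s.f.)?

I/I₀ ≈ 0.734

I₁ = 38.8 mW · cos²(12°) = 37.12 mW.
I₂ = I₁ · cos²(26°) = 37.12 · 0.8078 = 29.99 mW.
I₃ = I₂ · cos²(13°) = 29.99 · 0.9494 = 28.47 mW.
Transmitted fraction = 0.7338.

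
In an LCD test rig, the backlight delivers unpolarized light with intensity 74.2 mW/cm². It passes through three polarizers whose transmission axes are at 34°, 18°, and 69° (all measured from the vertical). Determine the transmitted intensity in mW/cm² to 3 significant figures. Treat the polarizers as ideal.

I ≈ 13.6 mW/cm²

Unpolarized light through the first polarizer → I₁ = 74.2 mW/cm²/2 = 37.1 mW/cm², polarized at 34°.
I₂ = I₁ · cos²(16°) = 37.1 · 0.924 = 34.28 mW/cm².
I₃ = I₂ · cos²(51°) = 34.28 · 0.396 = 13.58 mW/cm².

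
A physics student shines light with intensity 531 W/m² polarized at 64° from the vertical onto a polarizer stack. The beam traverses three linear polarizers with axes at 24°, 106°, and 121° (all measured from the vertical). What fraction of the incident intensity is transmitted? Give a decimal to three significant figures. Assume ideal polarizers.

By Malus's law, I₁ = 531 W/m² · cos²(40°) = 311.6 W/m².
I₂ = I₁ · cos²(82°) = 311.6 · 0.01937 = 6.035 W/m².
I₃ = I₂ · cos²(15°) = 6.035 · 0.933 = 5.631 W/m².
Transmitted fraction = 0.0106.

I/I₀ ≈ 0.0106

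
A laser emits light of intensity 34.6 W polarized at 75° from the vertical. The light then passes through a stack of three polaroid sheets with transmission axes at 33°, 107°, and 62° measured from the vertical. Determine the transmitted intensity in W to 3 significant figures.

I₁ = 34.6 W · cos²(42°) = 19.11 W.
I₂ = I₁ · cos²(74°) = 19.11 · 0.07598 = 1.452 W.
I₃ = I₂ · cos²(45°) = 1.452 · 0.5 = 0.7259 W.

I ≈ 0.726 W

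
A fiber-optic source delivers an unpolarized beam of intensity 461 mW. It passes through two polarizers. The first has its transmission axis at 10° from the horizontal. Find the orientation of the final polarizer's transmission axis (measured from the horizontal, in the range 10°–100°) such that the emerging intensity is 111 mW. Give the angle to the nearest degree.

Unpolarized light through the first polarizer → I₁ = ½ I₀, now polarized at 10°.
Target fraction: 111 / 461 mW = 0.2408 of I₀.
Need I₂/I₀ = 0.2408, so cos²(θ − 10°) = 0.2408 / 0.5 = 0.4816.
θ − 10° = arccos(√0.4816) = 46.1°, giving θ ≈ 10 + 46.1 = 56.1°.

θ ≈ 56°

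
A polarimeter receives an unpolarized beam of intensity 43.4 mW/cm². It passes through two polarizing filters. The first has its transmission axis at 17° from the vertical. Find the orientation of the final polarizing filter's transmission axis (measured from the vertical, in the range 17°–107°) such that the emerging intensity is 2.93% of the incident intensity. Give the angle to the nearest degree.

θ ≈ 93°

Unpolarized light through the first polarizer → I₁ = ½ I₀, now polarized at 17°.
Need I₂/I₀ = 0.0293, so cos²(θ − 17°) = 0.0293 / 0.5 = 0.0586.
θ − 17° = arccos(√0.0586) = 76.0°, giving θ ≈ 17 + 76.0 = 93.0°.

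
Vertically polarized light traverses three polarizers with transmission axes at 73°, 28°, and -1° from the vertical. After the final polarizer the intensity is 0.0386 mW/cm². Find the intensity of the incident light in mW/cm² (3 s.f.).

I₀ ≈ 1.18 mW/cm²

By Malus's law, I₁ = I₀ cos²(73° − 0°) = I₀ cos²(73°) = 0.08548 I₀.
I₂ = I₁ cos²(28° − 73°) = 0.08548 I₀ · cos²(45°) = 0.04274 I₀.
I₃ = I₂ cos²(-1° − 28°) = 0.04274 I₀ · cos²(29°) = 0.03269 I₀.
So 0.0386 mW/cm² = 0.03269 I₀, giving I₀ = 0.0386/0.03269 = 1.181 mW/cm².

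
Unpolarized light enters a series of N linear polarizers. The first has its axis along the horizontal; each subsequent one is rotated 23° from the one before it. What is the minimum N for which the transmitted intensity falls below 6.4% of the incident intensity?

N = 14

First polarizer halves the unpolarized light: factor 1/2.
Each further stage multiplies by cos²(23°) = 0.8473.
After N polarizers: T = 0.5·0.8473^(N−1). Require T < 0.064 ⇒ N−1 > ln(0.064/0.5)/ln(0.8473) = 12.41, so N−1 ≥ 13 and N = 14.
Check: N=14 gives T = 0.05803 < 0.064; N=13 gives T = 0.06849.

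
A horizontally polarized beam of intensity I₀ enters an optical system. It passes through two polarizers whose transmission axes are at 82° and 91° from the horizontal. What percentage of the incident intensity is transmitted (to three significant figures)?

≈ 1.89%

I₁ = I₀ cos²(82° − 0°) = I₀ cos²(82°) = 0.01937 I₀.
I₂ = I₁ cos²(91° − 82°) = 0.01937 I₀ · cos²(9°) = 0.0189 I₀.
That is 1.89% of the incident intensity.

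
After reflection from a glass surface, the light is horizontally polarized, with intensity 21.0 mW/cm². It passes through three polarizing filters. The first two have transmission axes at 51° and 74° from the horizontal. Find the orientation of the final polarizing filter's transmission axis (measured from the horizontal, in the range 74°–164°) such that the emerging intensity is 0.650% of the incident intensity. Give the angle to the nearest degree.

I₁ = I₀ cos²(51° − 0°) = I₀ cos²(51°) = 0.396 I₀.
I₂ = I₁ cos²(74° − 51°) = 0.396 I₀ · cos²(23°) = 0.3356 I₀.
Need I₃/I₀ = 0.0065, so cos²(θ − 74°) = 0.0065 / 0.3356 = 0.01937.
θ − 74° = arccos(√0.01937) = 82.0°, giving θ ≈ 74 + 82.0 = 156.0°.

θ ≈ 156°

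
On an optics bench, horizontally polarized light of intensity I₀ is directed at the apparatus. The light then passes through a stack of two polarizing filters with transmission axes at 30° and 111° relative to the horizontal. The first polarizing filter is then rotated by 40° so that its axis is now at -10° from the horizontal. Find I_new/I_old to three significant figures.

I_new/I_old ≈ 14.0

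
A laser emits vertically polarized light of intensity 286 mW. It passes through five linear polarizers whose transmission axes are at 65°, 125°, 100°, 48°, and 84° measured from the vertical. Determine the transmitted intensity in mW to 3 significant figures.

By Malus's law, I₁ = 286 mW · cos²(65°) = 51.08 mW.
I₂ = I₁ · cos²(60°) = 51.08 · 0.25 = 12.77 mW.
I₃ = I₂ · cos²(25°) = 12.77 · 0.8214 = 10.49 mW.
I₄ = I₃ · cos²(52°) = 10.49 · 0.379 = 3.976 mW.
I₅ = I₄ · cos²(36°) = 3.976 · 0.6545 = 2.602 mW.

I ≈ 2.60 mW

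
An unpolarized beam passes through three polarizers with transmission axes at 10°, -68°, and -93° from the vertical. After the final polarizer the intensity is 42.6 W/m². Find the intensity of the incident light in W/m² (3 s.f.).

I₀ ≈ 2400 W/m²

Unpolarized light through the first polarizer → I₁ = ½ I₀, now polarized at 10°.
I₂ = I₁ cos²(-68° − 10°) = 0.5 I₀ · cos²(78°) = 0.02161 I₀.
I₃ = I₂ cos²(-93° + 68°) = 0.02161 I₀ · cos²(25°) = 0.01775 I₀.
So 42.6 W/m² = 0.01775 I₀, giving I₀ = 42.6/0.01775 = 2400 W/m².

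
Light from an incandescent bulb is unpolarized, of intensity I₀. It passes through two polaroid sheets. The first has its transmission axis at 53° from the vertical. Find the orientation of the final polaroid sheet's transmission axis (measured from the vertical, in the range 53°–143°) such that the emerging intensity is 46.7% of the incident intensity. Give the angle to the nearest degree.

θ ≈ 68°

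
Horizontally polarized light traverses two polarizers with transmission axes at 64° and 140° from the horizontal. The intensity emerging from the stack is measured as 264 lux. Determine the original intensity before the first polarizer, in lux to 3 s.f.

I₁ = I₀ cos²(64° − 0°) = I₀ cos²(64°) = 0.1922 I₀.
I₂ = I₁ cos²(140° − 64°) = 0.1922 I₀ · cos²(76°) = 0.01125 I₀.
So 264 lux = 0.01125 I₀, giving I₀ = 264/0.01125 = 2.347e+04 lux.

I₀ ≈ 2.35e4 lux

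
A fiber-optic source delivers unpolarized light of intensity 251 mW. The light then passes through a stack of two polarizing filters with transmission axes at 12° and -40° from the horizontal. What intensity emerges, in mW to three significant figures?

I ≈ 47.6 mW

Unpolarized light through the first polarizer → I₁ = 251 mW/2 = 125.5 mW, polarized at 12°.
I₂ = I₁ · cos²(52°) = 125.5 · 0.379 = 47.57 mW.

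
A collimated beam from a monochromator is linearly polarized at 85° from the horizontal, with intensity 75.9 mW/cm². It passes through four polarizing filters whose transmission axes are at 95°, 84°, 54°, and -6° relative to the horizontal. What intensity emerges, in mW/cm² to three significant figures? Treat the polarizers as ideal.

By Malus's law, I₁ = 75.9 mW/cm² · cos²(10°) = 73.61 mW/cm².
I₂ = I₁ · cos²(11°) = 73.61 · 0.9636 = 70.93 mW/cm².
I₃ = I₂ · cos²(30°) = 70.93 · 0.75 = 53.2 mW/cm².
I₄ = I₃ · cos²(60°) = 53.2 · 0.25 = 13.3 mW/cm².

I ≈ 13.3 mW/cm²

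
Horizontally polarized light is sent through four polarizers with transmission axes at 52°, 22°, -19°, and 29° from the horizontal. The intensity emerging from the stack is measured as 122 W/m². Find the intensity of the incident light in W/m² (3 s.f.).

By Malus's law, I₁ = I₀ cos²(52° − 0°) = I₀ cos²(52°) = 0.379 I₀.
I₂ = I₁ cos²(22° − 52°) = 0.379 I₀ · cos²(30°) = 0.2843 I₀.
I₃ = I₂ cos²(-19° − 22°) = 0.2843 I₀ · cos²(41°) = 0.1619 I₀.
I₄ = I₃ cos²(29° + 19°) = 0.1619 I₀ · cos²(48°) = 0.0725 I₀.
So 122 W/m² = 0.0725 I₀, giving I₀ = 122/0.0725 = 1683 W/m².

I₀ ≈ 1680 W/m²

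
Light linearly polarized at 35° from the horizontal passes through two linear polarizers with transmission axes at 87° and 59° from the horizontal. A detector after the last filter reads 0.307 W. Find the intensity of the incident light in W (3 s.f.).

By Malus's law, I₁ = I₀ cos²(87° − 35°) = I₀ cos²(52°) = 0.379 I₀.
I₂ = I₁ cos²(59° − 87°) = 0.379 I₀ · cos²(28°) = 0.2955 I₀.
So 0.307 W = 0.2955 I₀, giving I₀ = 0.307/0.2955 = 1.039 W.

I₀ ≈ 1.04 W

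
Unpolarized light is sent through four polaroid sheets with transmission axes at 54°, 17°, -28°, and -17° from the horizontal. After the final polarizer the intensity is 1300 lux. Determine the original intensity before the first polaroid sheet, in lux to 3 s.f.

I₀ ≈ 8460 lux

Unpolarized light through the first polarizer → I₁ = ½ I₀, now polarized at 54°.
I₂ = I₁ cos²(17° − 54°) = 0.5 I₀ · cos²(37°) = 0.3189 I₀.
I₃ = I₂ cos²(-28° − 17°) = 0.3189 I₀ · cos²(45°) = 0.1595 I₀.
I₄ = I₃ cos²(-17° + 28°) = 0.1595 I₀ · cos²(11°) = 0.1536 I₀.
So 1300 lux = 0.1536 I₀, giving I₀ = 1300/0.1536 = 8461 lux.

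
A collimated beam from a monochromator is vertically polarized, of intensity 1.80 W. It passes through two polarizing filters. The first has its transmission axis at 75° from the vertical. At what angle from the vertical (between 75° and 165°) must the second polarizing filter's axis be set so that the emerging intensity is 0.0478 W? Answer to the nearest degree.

I₁ = I₀ cos²(75° − 0°) = I₀ cos²(75°) = 0.06699 I₀.
Target fraction: 0.0478 / 1.80 W = 0.02656 of I₀.
Need I₂/I₀ = 0.02656, so cos²(θ − 75°) = 0.02656 / 0.06699 = 0.3964.
θ − 75° = arccos(√0.3964) = 51.0°, giving θ ≈ 75 + 51.0 = 126.0°.

θ ≈ 126°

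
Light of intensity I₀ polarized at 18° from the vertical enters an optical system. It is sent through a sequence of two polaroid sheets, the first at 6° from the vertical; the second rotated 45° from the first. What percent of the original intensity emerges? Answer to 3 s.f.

By Malus's law, I₁ = I₀ cos²(6° − 18°) = I₀ cos²(12°) = 0.9568 I₀.
I₂ = I₁ cos²(45°) = 0.9568 · 0.5 I₀ = 0.4784 I₀.
That is 47.84% of the incident intensity.

≈ 47.8%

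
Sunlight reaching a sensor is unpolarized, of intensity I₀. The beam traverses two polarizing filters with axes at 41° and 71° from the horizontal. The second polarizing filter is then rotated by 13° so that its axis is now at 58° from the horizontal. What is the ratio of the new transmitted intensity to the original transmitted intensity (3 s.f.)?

Before rotation:
Unpolarized light through the first polarizer → I₁ = ½ I₀, now polarized at 41°.
I₂ = I₁ cos²(71° − 41°) = 0.5 I₀ · cos²(30°) = 0.375 I₀.
After rotation:
Unpolarized light through the first polarizer → I₁ = ½ I₀, now polarized at 41°.
I₂ = I₁ cos²(58° − 41°) = 0.5 I₀ · cos²(17°) = 0.4573 I₀.
Ratio = 0.4573 / 0.375 = 1.219.

I_new/I_old ≈ 1.22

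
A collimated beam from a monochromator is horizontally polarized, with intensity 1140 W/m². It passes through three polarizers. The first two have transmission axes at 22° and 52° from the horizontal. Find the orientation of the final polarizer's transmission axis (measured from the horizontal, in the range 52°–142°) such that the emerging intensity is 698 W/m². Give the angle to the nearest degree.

By Malus's law, I₁ = I₀ cos²(22° − 0°) = I₀ cos²(22°) = 0.8597 I₀.
I₂ = I₁ cos²(52° − 22°) = 0.8597 I₀ · cos²(30°) = 0.6448 I₀.
Target fraction: 698 / 1140 W/m² = 0.6123 of I₀.
Need I₃/I₀ = 0.6123, so cos²(θ − 52°) = 0.6123 / 0.6448 = 0.9496.
θ − 52° = arccos(√0.9496) = 13.0°, giving θ ≈ 52 + 13.0 = 65.0°.

θ ≈ 65°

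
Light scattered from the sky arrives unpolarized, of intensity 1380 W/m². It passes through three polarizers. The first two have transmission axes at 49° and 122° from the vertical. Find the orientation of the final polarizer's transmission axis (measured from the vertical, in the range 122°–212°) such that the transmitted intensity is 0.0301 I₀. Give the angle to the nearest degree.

θ ≈ 155°

Unpolarized light through the first polarizer → I₁ = ½ I₀, now polarized at 49°.
I₂ = I₁ cos²(122° − 49°) = 0.5 I₀ · cos²(73°) = 0.04274 I₀.
Need I₃/I₀ = 0.0301, so cos²(θ − 122°) = 0.0301 / 0.04274 = 0.7042.
θ − 122° = arccos(√0.7042) = 32.9°, giving θ ≈ 122 + 32.9 = 154.9°.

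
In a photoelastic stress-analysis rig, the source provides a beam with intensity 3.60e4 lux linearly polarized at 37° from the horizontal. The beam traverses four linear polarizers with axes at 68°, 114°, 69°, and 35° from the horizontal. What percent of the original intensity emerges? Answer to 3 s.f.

≈ 12.2%

I₁ = 3.60e4 lux · cos²(31°) = 2.645e+04 lux.
I₂ = I₁ · cos²(46°) = 2.645e+04 · 0.4826 = 1.276e+04 lux.
I₃ = I₂ · cos²(45°) = 1.276e+04 · 0.5 = 6382 lux.
I₄ = I₃ · cos²(34°) = 6382 · 0.6873 = 4386 lux.
That is 12.18% of the incident intensity.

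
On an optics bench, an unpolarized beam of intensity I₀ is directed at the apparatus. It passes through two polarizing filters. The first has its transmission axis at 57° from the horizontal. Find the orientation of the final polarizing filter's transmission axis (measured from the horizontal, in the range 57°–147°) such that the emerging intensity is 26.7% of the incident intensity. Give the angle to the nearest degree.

θ ≈ 100°

Unpolarized light through the first polarizer → I₁ = ½ I₀, now polarized at 57°.
Need I₂/I₀ = 0.267, so cos²(θ − 57°) = 0.267 / 0.5 = 0.534.
θ − 57° = arccos(√0.534) = 43.1°, giving θ ≈ 57 + 43.1 = 100.1°.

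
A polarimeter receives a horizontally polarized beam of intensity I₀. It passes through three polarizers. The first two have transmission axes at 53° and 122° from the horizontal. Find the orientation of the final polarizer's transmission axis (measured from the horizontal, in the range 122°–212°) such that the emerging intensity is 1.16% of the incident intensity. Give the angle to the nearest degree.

θ ≈ 182°

I₁ = I₀ cos²(53° − 0°) = I₀ cos²(53°) = 0.3622 I₀.
I₂ = I₁ cos²(122° − 53°) = 0.3622 I₀ · cos²(69°) = 0.04651 I₀.
Need I₃/I₀ = 0.0116, so cos²(θ − 122°) = 0.0116 / 0.04651 = 0.2494.
θ − 122° = arccos(√0.2494) = 60.0°, giving θ ≈ 122 + 60.0 = 182.0°.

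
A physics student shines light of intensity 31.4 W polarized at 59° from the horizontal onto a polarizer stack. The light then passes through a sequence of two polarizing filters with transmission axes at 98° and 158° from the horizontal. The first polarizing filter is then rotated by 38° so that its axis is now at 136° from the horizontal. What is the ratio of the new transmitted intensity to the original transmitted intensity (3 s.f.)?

Before rotation:
I₁ = I₀ cos²(98° − 59°) = I₀ cos²(39°) = 0.604 I₀.
I₂ = I₁ cos²(158° − 98°) = 0.604 I₀ · cos²(60°) = 0.151 I₀.
After rotation:
I₁ = I₀ cos²(136° − 59°) = I₀ cos²(77°) = 0.0506 I₀.
I₂ = I₁ cos²(158° − 136°) = 0.0506 I₀ · cos²(22°) = 0.0435 I₀.
Ratio = 0.0435 / 0.151 = 0.2881.

I_new/I_old ≈ 0.288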